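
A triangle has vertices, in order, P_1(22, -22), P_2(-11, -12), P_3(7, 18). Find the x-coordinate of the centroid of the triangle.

6

Apply Gauss's area formula. First the cross-terms c_i = x_i·y_{i+1} − x_{i+1}·y_i:
  -506, -114, -550  ⇒  2A = -1170, A = -585.
Then Σ (x_i + x_{i+1})·c_i = -21060, so x̄ = -21060 / (6·(-585)) = 6.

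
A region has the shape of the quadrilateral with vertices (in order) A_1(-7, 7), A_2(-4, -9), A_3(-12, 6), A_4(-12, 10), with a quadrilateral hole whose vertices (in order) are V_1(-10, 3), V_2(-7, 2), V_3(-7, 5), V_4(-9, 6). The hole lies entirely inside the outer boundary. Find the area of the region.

Outer boundary:
Apply the shoelace (surveyor's) formula: 2A = Σ (x_i·y_{i+1} − x_{i+1}·y_i), indices taken mod 4.
A_1→A_2: (-7)(-9) − (-4)(7) = 91
A_2→A_3: (-4)(6) − (-12)(-9) = -132
A_3→A_4: (-12)(10) − (-12)(6) = -48
A_4→A_1: (-12)(7) − (-7)(10) = -14
Σ = -103
Area = |Σ|/2 = 51.5.
Hole:
Apply the shoelace formula: 2A = Σ (x_i·y_{i+1} − x_{i+1}·y_i), indices taken mod 4.
V_1→V_2: (-10)(2) − (-7)(3) = 1
V_2→V_3: (-7)(5) − (-7)(2) = -21
V_3→V_4: (-7)(6) − (-9)(5) = 3
V_4→V_1: (-9)(3) − (-10)(6) = 33
Σ = 16
Area = |Σ|/2 = 8.
Net area = 51.5 − 8 = 43.5.

43.5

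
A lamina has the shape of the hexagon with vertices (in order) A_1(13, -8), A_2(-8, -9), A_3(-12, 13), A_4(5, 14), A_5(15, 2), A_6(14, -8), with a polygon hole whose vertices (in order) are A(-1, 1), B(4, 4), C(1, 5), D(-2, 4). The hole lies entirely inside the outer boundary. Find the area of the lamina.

Outer boundary:
Apply the surveyor's formula: 2A = Σ (x_i·y_{i+1} − x_{i+1}·y_i), indices taken mod 6.
Σ = (-181) + (-212) + (-233) + (-200) + (-148) + (-8) = -982
Area = |Σ|/2 = 491.
Hole:
Apply the shoelace formula: 2A = Σ (x_i·y_{i+1} − x_{i+1}·y_i), indices taken mod 4.
Cross-terms: -8, 16, 14, 2  ⇒  Σ = 24
Area = |Σ|/2 = 12.
Net area = 491 − 12 = 479.

479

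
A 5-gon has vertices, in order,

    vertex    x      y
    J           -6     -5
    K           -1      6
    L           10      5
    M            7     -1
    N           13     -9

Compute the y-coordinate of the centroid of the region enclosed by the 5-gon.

-1.28125

Apply the shoelace formula. First the cross-terms c_i = x_i·y_{i+1} − x_{i+1}·y_i:
  -41, -65, -45, -50, -119  ⇒  2A = -320, A = -160.
Then Σ (y_i + y_{i+1})·c_i = 1230, so ȳ = 1230 / (6·(-160)) = -1.28125.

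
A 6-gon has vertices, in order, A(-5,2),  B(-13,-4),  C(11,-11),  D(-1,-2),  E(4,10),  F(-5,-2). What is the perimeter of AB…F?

|AB| = √((-8)² + (-6)²) = √100 = 10
|BC| = √((24)² + (-7)²) = √625 = 25
|CD| = √((-12)² + (9)²) = √225 = 15
|DE| = √((5)² + (12)²) = √169 = 13
|EF| = √((-9)² + (-12)²) = √225 = 15
|FA| = √((0)² + (4)²) = √16 = 4
Perimeter = 10 + 25 + 15 + 13 + 15 + 4 = 82.

82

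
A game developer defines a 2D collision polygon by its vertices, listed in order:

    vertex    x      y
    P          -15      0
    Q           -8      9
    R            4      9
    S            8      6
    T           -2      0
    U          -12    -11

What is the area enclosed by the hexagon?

211

Cross-terms: -135, -108, -48, 12, 22, -165  ⇒  Σ = -422
Area = |Σ|/2 = 211.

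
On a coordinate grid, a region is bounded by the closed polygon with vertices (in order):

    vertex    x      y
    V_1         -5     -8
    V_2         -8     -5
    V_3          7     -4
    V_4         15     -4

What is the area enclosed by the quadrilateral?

Apply the shoelace formula: 2A = Σ (x_i·y_{i+1} − x_{i+1}·y_i), indices taken mod 4.
Σ = (-39) + (67) + (32) + (-140) = -80
Area = |Σ|/2 = 40.

40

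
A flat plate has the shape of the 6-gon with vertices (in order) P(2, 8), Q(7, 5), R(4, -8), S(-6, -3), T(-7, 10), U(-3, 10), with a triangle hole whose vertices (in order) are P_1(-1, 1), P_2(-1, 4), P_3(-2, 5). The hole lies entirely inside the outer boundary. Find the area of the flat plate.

Outer boundary:
Apply the surveyor's formula: 2A = Σ (x_i·y_{i+1} − x_{i+1}·y_i), indices taken mod 6.
Σ = (-46) + (-76) + (-60) + (-81) + (-40) + (-44) = -347
Area = |Σ|/2 = 173.5.
Hole:
Σ = (-3) + (3) + (3) = 3
Area = |Σ|/2 = 1.5.
Net area = 173.5 − 1.5 = 172.

172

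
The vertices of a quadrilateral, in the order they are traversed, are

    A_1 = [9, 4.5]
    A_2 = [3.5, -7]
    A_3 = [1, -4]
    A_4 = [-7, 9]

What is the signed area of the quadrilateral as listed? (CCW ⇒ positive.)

-108.625

Apply Gauss's area formula: 2A = Σ (x_i·y_{i+1} − x_{i+1}·y_i), indices taken mod 4.
A_1→A_2: (9)(-7) − (3.5)(4.5) = -78.75
A_2→A_3: (3.5)(-4) − (1)(-7) = -7
A_3→A_4: (1)(9) − (-7)(-4) = -19
A_4→A_1: (-7)(4.5) − (9)(9) = -112.5
Σ = -217.25
Signed area = Σ/2 = -108.625 (negative ⇒ clockwise traversal).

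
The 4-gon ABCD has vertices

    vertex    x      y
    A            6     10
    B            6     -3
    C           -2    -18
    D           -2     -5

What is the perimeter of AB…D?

|AB| = √((0)² + (-13)²) = √169 = 13
|BC| = √((-8)² + (-15)²) = √289 = 17
|CD| = √((0)² + (13)²) = √169 = 13
|DA| = √((8)² + (15)²) = √289 = 17
Perimeter = 13 + 17 + 13 + 17 = 60.

60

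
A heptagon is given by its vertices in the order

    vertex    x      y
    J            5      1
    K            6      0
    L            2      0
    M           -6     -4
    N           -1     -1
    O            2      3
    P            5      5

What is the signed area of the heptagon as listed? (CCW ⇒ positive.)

Cross-terms: -6, 0, -8, 2, -1, -5, -20  ⇒  Σ = -38
Signed area = Σ/2 = -19 (negative ⇒ clockwise traversal).

-19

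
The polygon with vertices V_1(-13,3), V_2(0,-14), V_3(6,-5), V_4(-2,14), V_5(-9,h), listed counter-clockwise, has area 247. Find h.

The doubled signed area Σ (x_i y_{i+1} − x_{i+1} y_i) is linear in h.
With h=0 it equals 439; the coefficient of h is 11 (from the two edges through V_5).
So 11·h + 439 = 2·247 = 494 ⇒ h = 5.

5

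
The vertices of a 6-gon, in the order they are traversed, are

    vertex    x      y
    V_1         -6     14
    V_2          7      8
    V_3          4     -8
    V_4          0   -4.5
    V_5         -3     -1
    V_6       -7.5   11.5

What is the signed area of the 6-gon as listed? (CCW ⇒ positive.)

-171.75

Apply the shoelace formula: 2A = Σ (x_i·y_{i+1} − x_{i+1}·y_i), indices taken mod 6.
Σ = (-146) + (-88) + (-18) + (-13.5) + (-42) + (-36) = -343.5
Signed area = Σ/2 = -171.75 (negative ⇒ clockwise traversal).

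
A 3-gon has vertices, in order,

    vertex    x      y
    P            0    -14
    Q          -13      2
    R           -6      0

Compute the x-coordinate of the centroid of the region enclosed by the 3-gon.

-19/3

Apply the shoelace formula. First the cross-terms c_i = x_i·y_{i+1} − x_{i+1}·y_i:
  -182, 12, 84  ⇒  2A = -86, A = -43.
Then Σ (x_i + x_{i+1})·c_i = 1634, so x̄ = 1634 / (6·(-43)) = -19/3.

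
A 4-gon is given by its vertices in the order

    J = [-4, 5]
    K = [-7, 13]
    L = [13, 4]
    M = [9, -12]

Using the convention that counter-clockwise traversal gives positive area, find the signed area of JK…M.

Σ = (-17) + (-197) + (-192) + (-3) = -409
Signed area = Σ/2 = -204.5 (negative ⇒ clockwise traversal).

-204.5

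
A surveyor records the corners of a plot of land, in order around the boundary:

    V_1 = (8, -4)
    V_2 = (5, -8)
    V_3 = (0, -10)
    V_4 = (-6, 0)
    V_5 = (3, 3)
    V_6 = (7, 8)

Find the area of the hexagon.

130.5

Apply Gauss's area formula: 2A = Σ (x_i·y_{i+1} − x_{i+1}·y_i), indices taken mod 6.
V_1→V_2: (8)(-8) − (5)(-4) = -44
V_2→V_3: (5)(-10) − (0)(-8) = -50
V_3→V_4: (0)(0) − (-6)(-10) = -60
V_4→V_5: (-6)(3) − (3)(0) = -18
V_5→V_6: (3)(8) − (7)(3) = 3
V_6→V_1: (7)(-4) − (8)(8) = -92
Σ = -261
Area = |Σ|/2 = 130.5.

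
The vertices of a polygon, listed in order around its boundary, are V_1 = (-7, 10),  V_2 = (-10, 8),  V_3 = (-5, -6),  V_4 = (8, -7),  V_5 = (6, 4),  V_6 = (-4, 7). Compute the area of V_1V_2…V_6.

Apply Gauss's area formula: 2A = Σ (x_i·y_{i+1} − x_{i+1}·y_i), indices taken mod 6.
Cross-terms: 44, 100, 83, 74, 58, 9  ⇒  Σ = 368
Area = |Σ|/2 = 184.

184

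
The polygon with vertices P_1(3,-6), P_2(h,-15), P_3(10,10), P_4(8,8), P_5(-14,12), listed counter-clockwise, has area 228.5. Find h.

6

Write out the shoelace sum; only the two edges meeting at P_2 involve h:
2·Area = [(3·(-15) − h·(-6)) + (h·10 − 10·(-15))] + 256
       = 16·h + 361 = 457
⇒ h = 6.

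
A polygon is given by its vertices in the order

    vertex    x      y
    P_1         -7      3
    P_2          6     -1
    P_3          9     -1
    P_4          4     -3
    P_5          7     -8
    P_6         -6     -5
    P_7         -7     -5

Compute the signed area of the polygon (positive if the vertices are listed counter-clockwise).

-93

Apply the surveyor's formula: 2A = Σ (x_i·y_{i+1} − x_{i+1}·y_i), indices taken mod 7.
Σ = (-11) + (3) + (-23) + (-11) + (-83) + (-5) + (-56) = -186
Signed area = Σ/2 = -93 (negative ⇒ clockwise traversal).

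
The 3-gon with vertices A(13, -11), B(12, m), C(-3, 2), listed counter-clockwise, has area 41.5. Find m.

The doubled signed area Σ (x_i y_{i+1} − x_{i+1} y_i) is linear in m.
With m=0 it equals 163; the coefficient of m is 16 (from the two edges through B).
So 16·m + 163 = 2·41.5 = 83 ⇒ m = -5.

-5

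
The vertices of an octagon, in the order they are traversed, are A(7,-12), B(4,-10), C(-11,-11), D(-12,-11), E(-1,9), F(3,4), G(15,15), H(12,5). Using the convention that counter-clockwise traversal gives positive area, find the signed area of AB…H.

Apply the shoelace formula: 2A = Σ (x_i·y_{i+1} − x_{i+1}·y_i), indices taken mod 8.
Σ = (-22) + (-154) + (-11) + (-119) + (-31) + (-15) + (-105) + (-179) = -636
Signed area = Σ/2 = -318 (negative ⇒ clockwise traversal).

-318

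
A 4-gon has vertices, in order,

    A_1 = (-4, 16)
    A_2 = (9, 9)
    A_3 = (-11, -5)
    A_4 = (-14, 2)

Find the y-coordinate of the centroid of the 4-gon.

Apply the shoelace formula. First the cross-terms c_i = x_i·y_{i+1} − x_{i+1}·y_i:
  -180, 54, -92, -216  ⇒  2A = -434, A = -217.
Then Σ (y_i + y_{i+1})·c_i = -7896, so ȳ = -7896 / (6·(-217)) = 188/31.

188/31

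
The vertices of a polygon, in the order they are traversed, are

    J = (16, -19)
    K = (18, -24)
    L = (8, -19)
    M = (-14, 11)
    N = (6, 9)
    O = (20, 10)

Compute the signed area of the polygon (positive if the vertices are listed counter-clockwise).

-611

Apply the shoelace formula: 2A = Σ (x_i·y_{i+1} − x_{i+1}·y_i), indices taken mod 6.
J→K: (16)(-24) − (18)(-19) = -42
K→L: (18)(-19) − (8)(-24) = -150
L→M: (8)(11) − (-14)(-19) = -178
M→N: (-14)(9) − (6)(11) = -192
N→O: (6)(10) − (20)(9) = -120
O→J: (20)(-19) − (16)(10) = -540
Σ = -1222
Signed area = Σ/2 = -611 (negative ⇒ clockwise traversal).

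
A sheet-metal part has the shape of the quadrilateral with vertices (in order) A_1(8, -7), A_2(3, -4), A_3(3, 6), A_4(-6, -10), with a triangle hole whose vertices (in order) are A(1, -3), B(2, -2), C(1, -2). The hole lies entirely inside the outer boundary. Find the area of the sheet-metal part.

Outer boundary:
Σ = (-11) + (30) + (6) + (122) = 147
Area = |Σ|/2 = 73.5.
Hole:
A→B: (1)(-2) − (2)(-3) = 4
B→C: (2)(-2) − (1)(-2) = -2
C→A: (1)(-3) − (1)(-2) = -1
Σ = 1
Area = |Σ|/2 = 0.5.
Net area = 73.5 − 0.5 = 73.

73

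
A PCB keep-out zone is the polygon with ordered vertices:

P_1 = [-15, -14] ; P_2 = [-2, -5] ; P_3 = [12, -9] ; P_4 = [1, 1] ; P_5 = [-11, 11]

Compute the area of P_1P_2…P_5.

Σ = (47) + (78) + (21) + (22) + (319) = 487
Area = |Σ|/2 = 243.5.

243.5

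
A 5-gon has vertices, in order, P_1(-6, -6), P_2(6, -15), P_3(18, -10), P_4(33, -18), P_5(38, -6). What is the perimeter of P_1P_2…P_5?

|P_1P_2| = √((12)² + (-9)²) = √225 = 15
|P_2P_3| = √((12)² + (5)²) = √169 = 13
|P_3P_4| = √((15)² + (-8)²) = √289 = 17
|P_4P_5| = √((5)² + (12)²) = √169 = 13
|P_5P_1| = √((-44)² + (0)²) = √1936 = 44
Perimeter = 15 + 13 + 17 + 13 + 44 = 102.

102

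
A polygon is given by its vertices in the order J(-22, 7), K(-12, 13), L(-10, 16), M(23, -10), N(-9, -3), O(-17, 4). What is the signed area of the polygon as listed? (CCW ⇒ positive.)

-404.5

Σ = (-202) + (-62) + (-268) + (-159) + (-87) + (-31) = -809
Signed area = Σ/2 = -404.5 (negative ⇒ clockwise traversal).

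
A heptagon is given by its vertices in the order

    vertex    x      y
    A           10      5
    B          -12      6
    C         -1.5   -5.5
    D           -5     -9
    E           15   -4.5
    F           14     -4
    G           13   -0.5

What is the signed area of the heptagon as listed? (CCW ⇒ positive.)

Apply the shoelace (surveyor's) formula: 2A = Σ (x_i·y_{i+1} − x_{i+1}·y_i), indices taken mod 7.
Σ = (120) + (75) + (-14) + (157.5) + (3) + (45) + (70) = 456.5
Signed area = Σ/2 = 228.25 (positive ⇒ counter-clockwise traversal).

228.25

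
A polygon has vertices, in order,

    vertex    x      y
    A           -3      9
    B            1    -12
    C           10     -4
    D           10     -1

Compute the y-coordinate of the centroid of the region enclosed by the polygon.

Apply the shoelace (surveyor's) formula. First the cross-terms c_i = x_i·y_{i+1} − x_{i+1}·y_i:
  27, 116, 30, 87  ⇒  2A = 260, A = 130.
Then Σ (y_i + y_{i+1})·c_i = -1391, so ȳ = -1391 / (6·130) = -107/60.

-107/60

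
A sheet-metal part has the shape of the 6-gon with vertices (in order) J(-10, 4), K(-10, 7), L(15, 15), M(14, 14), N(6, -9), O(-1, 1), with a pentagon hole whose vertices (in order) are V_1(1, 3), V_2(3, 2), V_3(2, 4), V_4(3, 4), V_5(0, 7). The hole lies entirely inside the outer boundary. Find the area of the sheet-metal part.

240.5

Outer boundary:
J→K: (-10)(7) − (-10)(4) = -30
K→L: (-10)(15) − (15)(7) = -255
L→M: (15)(14) − (14)(15) = 0
M→N: (14)(-9) − (6)(14) = -210
N→O: (6)(1) − (-1)(-9) = -3
O→J: (-1)(4) − (-10)(1) = 6
Σ = -492
Area = |Σ|/2 = 246.
Hole:
V_1→V_2: (1)(2) − (3)(3) = -7
V_2→V_3: (3)(4) − (2)(2) = 8
V_3→V_4: (2)(4) − (3)(4) = -4
V_4→V_5: (3)(7) − (0)(4) = 21
V_5→V_1: (0)(3) − (1)(7) = -7
Σ = 11
Area = |Σ|/2 = 5.5.
Net area = 246 − 5.5 = 240.5.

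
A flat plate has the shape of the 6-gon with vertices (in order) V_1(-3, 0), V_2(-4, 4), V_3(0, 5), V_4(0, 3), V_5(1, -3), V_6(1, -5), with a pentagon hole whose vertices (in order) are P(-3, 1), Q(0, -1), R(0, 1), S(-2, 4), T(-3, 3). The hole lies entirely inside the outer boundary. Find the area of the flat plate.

Outer boundary:
Apply the shoelace formula: 2A = Σ (x_i·y_{i+1} − x_{i+1}·y_i), indices taken mod 6.
V_1→V_2: (-3)(4) − (-4)(0) = -12
V_2→V_3: (-4)(5) − (0)(4) = -20
V_3→V_4: (0)(3) − (0)(5) = 0
V_4→V_5: (0)(-3) − (1)(3) = -3
V_5→V_6: (1)(-5) − (1)(-3) = -2
V_6→V_1: (1)(0) − (-3)(-5) = -15
Σ = -52
Area = |Σ|/2 = 26.
Hole:
Apply the surveyor's formula: 2A = Σ (x_i·y_{i+1} − x_{i+1}·y_i), indices taken mod 5.
P→Q: (-3)(-1) − (0)(1) = 3
Q→R: (0)(1) − (0)(-1) = 0
R→S: (0)(4) − (-2)(1) = 2
S→T: (-2)(3) − (-3)(4) = 6
T→P: (-3)(1) − (-3)(3) = 6
Σ = 17
Area = |Σ|/2 = 8.5.
Net area = 26 − 8.5 = 17.5.

17.5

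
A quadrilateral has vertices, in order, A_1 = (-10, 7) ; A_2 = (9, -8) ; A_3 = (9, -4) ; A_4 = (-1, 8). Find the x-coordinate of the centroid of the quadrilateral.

Apply the surveyor's formula. First the cross-terms c_i = x_i·y_{i+1} − x_{i+1}·y_i:
  17, 36, 68, 73  ⇒  2A = 194, A = 97.
Then Σ (x_i + x_{i+1})·c_i = 372, so x̄ = 372 / (6·97) = 62/97.

62/97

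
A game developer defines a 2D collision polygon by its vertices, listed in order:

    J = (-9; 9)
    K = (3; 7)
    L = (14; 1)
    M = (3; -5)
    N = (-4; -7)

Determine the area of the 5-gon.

199

Apply the surveyor's formula: 2A = Σ (x_i·y_{i+1} − x_{i+1}·y_i), indices taken mod 5.
Cross-terms: -90, -95, -73, -41, -99  ⇒  Σ = -398
Area = |Σ|/2 = 199.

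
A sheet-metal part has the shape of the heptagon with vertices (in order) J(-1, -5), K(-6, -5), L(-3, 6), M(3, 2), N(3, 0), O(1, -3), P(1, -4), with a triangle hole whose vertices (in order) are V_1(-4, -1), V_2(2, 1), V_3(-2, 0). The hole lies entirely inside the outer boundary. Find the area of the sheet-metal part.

61.5

Outer boundary:
Apply the shoelace formula: 2A = Σ (x_i·y_{i+1} − x_{i+1}·y_i), indices taken mod 7.
J→K: (-1)(-5) − (-6)(-5) = -25
K→L: (-6)(6) − (-3)(-5) = -51
L→M: (-3)(2) − (3)(6) = -24
M→N: (3)(0) − (3)(2) = -6
N→O: (3)(-3) − (1)(0) = -9
O→P: (1)(-4) − (1)(-3) = -1
P→J: (1)(-5) − (-1)(-4) = -9
Σ = -125
Area = |Σ|/2 = 62.5.
Hole:
V_1→V_2: (-4)(1) − (2)(-1) = -2
V_2→V_3: (2)(0) − (-2)(1) = 2
V_3→V_1: (-2)(-1) − (-4)(0) = 2
Σ = 2
Area = |Σ|/2 = 1.
Net area = 62.5 − 1 = 61.5.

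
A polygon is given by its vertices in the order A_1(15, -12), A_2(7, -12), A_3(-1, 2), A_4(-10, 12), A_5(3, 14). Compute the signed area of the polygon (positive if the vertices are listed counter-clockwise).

Apply Gauss's area formula: 2A = Σ (x_i·y_{i+1} − x_{i+1}·y_i), indices taken mod 5.
A_1→A_2: (15)(-12) − (7)(-12) = -96
A_2→A_3: (7)(2) − (-1)(-12) = 2
A_3→A_4: (-1)(12) − (-10)(2) = 8
A_4→A_5: (-10)(14) − (3)(12) = -176
A_5→A_1: (3)(-12) − (15)(14) = -246
Σ = -508
Signed area = Σ/2 = -254 (negative ⇒ clockwise traversal).

-254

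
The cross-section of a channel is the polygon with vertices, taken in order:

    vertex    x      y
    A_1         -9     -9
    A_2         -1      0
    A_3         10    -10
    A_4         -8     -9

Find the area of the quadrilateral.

Apply the shoelace formula: 2A = Σ (x_i·y_{i+1} − x_{i+1}·y_i), indices taken mod 4.
Σ = (-9) + (10) + (-170) + (-9) = -178
Area = |Σ|/2 = 89.

89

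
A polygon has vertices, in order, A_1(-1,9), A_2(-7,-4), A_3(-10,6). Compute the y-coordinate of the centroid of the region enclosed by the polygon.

11/3

Apply the shoelace (surveyor's) formula. First the cross-terms c_i = x_i·y_{i+1} − x_{i+1}·y_i:
  67, -82, -84  ⇒  2A = -99, A = -49.5.
Then Σ (y_i + y_{i+1})·c_i = -1089, so ȳ = -1089 / (6·(-49.5)) = 11/3.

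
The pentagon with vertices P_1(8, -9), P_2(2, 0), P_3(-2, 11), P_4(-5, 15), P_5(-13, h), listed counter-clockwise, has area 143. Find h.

7

The doubled signed area Σ (x_i y_{i+1} − x_{i+1} y_i) is linear in h.
With h=0 it equals 377; the coefficient of h is -13 (from the two edges through P_5).
So -13·h + 377 = 2·143 = 286 ⇒ h = 7.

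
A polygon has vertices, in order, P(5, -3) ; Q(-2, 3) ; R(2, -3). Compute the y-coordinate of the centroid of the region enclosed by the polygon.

-1

Apply Gauss's area formula. First the cross-terms c_i = x_i·y_{i+1} − x_{i+1}·y_i:
  9, 0, 9  ⇒  2A = 18, A = 9.
Then Σ (y_i + y_{i+1})·c_i = -54, so ȳ = -54 / (6·9) = -1.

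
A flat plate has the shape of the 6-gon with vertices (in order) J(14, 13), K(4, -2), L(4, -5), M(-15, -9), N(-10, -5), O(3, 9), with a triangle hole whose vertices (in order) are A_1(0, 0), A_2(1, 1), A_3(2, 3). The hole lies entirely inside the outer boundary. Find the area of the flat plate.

189.5

Outer boundary:
Apply Gauss's area formula: 2A = Σ (x_i·y_{i+1} − x_{i+1}·y_i), indices taken mod 6.
Cross-terms: -80, -12, -111, -15, -75, -87  ⇒  Σ = -380
Area = |Σ|/2 = 190.
Hole:
Apply the shoelace formula: 2A = Σ (x_i·y_{i+1} − x_{i+1}·y_i), indices taken mod 3.
A_1→A_2: (0)(1) − (1)(0) = 0
A_2→A_3: (1)(3) − (2)(1) = 1
A_3→A_1: (2)(0) − (0)(3) = 0
Σ = 1
Area = |Σ|/2 = 0.5.
Net area = 190 − 0.5 = 189.5.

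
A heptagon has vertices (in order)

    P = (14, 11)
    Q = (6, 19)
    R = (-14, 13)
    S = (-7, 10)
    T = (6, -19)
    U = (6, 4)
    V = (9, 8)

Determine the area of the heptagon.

352.5

Σ = (200) + (344) + (-49) + (73) + (138) + (12) + (-13) = 705
Area = |Σ|/2 = 352.5.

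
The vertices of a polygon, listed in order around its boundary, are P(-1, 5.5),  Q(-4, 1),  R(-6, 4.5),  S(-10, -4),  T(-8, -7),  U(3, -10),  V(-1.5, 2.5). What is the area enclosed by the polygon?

Apply the shoelace (surveyor's) formula: 2A = Σ (x_i·y_{i+1} − x_{i+1}·y_i), indices taken mod 7.
P→Q: (-1)(1) − (-4)(5.5) = 21
Q→R: (-4)(4.5) − (-6)(1) = -12
R→S: (-6)(-4) − (-10)(4.5) = 69
S→T: (-10)(-7) − (-8)(-4) = 38
T→U: (-8)(-10) − (3)(-7) = 101
U→V: (3)(2.5) − (-1.5)(-10) = -7.5
V→P: (-1.5)(5.5) − (-1)(2.5) = -5.75
Σ = 203.75
Area = |Σ|/2 = 101.875.

101.875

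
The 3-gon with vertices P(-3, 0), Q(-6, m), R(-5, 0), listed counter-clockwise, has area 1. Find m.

Write out the shoelace sum; only the two edges meeting at Q involve m:
2·Area = [((-3)·m − (-6)·0) + ((-6)·0 − (-5)·m)] + 0
       = 2·m + 0 = 2
⇒ m = 1.

1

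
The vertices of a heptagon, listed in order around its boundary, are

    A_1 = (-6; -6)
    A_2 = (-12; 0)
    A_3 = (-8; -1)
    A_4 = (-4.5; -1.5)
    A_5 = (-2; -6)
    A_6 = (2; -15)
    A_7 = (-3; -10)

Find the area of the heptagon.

46.75

Cross-terms: -72, 12, 7.5, 24, 42, -65, -42  ⇒  Σ = -93.5
Area = |Σ|/2 = 46.75.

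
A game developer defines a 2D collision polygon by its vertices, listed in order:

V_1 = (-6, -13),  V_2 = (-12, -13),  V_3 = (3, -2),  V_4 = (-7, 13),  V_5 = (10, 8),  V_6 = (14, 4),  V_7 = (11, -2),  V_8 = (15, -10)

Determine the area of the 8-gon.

327.5

Apply the shoelace (surveyor's) formula: 2A = Σ (x_i·y_{i+1} − x_{i+1}·y_i), indices taken mod 8.
Σ = (-78) + (63) + (25) + (-186) + (-72) + (-72) + (-80) + (-255) = -655
Area = |Σ|/2 = 327.5.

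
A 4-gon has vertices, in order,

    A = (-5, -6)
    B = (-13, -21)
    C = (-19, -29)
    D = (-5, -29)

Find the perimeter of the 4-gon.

64

|AB| = √((-8)² + (-15)²) = √289 = 17
|BC| = √((-6)² + (-8)²) = √100 = 10
|CD| = √((14)² + (0)²) = √196 = 14
|DA| = √((0)² + (23)²) = √529 = 23
Perimeter = 17 + 10 + 14 + 23 = 64.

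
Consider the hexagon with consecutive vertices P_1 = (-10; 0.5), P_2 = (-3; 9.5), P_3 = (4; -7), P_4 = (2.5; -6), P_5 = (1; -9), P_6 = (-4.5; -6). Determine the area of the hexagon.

Apply the surveyor's formula: 2A = Σ (x_i·y_{i+1} − x_{i+1}·y_i), indices taken mod 6.
Σ = (-93.5) + (-17) + (-6.5) + (-16.5) + (-46.5) + (-62.25) = -242.25
Area = |Σ|/2 = 121.125.

121.125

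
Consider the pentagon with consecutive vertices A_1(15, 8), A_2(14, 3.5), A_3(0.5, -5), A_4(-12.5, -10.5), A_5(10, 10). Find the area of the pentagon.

144.5

Apply the shoelace formula: 2A = Σ (x_i·y_{i+1} − x_{i+1}·y_i), indices taken mod 5.
Σ = (-59.5) + (-71.75) + (-67.75) + (-20) + (-70) = -289
Area = |Σ|/2 = 144.5.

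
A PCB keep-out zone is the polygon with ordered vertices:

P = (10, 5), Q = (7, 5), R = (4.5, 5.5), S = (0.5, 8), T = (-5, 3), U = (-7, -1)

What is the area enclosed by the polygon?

53.375

Σ = (15) + (16) + (33.25) + (41.5) + (26) + (-25) = 106.75
Area = |Σ|/2 = 53.375.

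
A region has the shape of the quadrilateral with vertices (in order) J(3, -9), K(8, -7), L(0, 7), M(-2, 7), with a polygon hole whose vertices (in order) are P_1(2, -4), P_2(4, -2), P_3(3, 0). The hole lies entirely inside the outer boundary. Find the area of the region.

56

Outer boundary:
J→K: (3)(-7) − (8)(-9) = 51
K→L: (8)(7) − (0)(-7) = 56
L→M: (0)(7) − (-2)(7) = 14
M→J: (-2)(-9) − (3)(7) = -3
Σ = 118
Area = |Σ|/2 = 59.
Hole:
Σ = (12) + (6) + (-12) = 6
Area = |Σ|/2 = 3.
Net area = 59 − 3 = 56.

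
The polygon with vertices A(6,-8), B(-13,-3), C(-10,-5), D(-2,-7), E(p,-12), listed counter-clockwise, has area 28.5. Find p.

12

Write out the shoelace sum; only the two edges meeting at E involve p:
2·Area = [((-2)·(-12) − p·(-7)) + (p·(-8) − 6·(-12))] + -27
       = -1·p + 69 = 57
⇒ p = 12.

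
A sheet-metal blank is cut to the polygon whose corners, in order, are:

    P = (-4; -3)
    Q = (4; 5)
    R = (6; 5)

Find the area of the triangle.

Apply the surveyor's formula: 2A = Σ (x_i·y_{i+1} − x_{i+1}·y_i), indices taken mod 3.
Cross-terms: -8, -10, 2  ⇒  Σ = -16
Area = |Σ|/2 = 8.

8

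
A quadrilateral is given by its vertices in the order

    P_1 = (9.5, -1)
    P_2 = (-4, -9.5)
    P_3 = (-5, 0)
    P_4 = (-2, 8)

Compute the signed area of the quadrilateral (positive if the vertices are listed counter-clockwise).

-127.875

Apply Gauss's area formula: 2A = Σ (x_i·y_{i+1} − x_{i+1}·y_i), indices taken mod 4.
Σ = (-94.25) + (-47.5) + (-40) + (-74) = -255.75
Signed area = Σ/2 = -127.875 (negative ⇒ clockwise traversal).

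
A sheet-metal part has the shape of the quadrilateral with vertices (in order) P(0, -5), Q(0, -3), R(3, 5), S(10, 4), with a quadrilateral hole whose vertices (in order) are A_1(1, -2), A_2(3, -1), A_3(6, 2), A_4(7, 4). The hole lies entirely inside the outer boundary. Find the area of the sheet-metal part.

Outer boundary:
Apply the shoelace formula: 2A = Σ (x_i·y_{i+1} − x_{i+1}·y_i), indices taken mod 4.
Σ = (0) + (9) + (-38) + (-50) = -79
Area = |Σ|/2 = 39.5.
Hole:
Apply the shoelace formula: 2A = Σ (x_i·y_{i+1} − x_{i+1}·y_i), indices taken mod 4.
Cross-terms: 5, 12, 10, -18  ⇒  Σ = 9
Area = |Σ|/2 = 4.5.
Net area = 39.5 − 4.5 = 35.

35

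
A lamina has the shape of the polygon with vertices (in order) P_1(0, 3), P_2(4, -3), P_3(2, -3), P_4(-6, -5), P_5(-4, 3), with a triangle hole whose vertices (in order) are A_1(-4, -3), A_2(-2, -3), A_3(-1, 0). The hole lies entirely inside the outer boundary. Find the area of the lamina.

45

Outer boundary:
Cross-terms: -12, -6, -28, -38, -12  ⇒  Σ = -96
Area = |Σ|/2 = 48.
Hole:
A_1→A_2: (-4)(-3) − (-2)(-3) = 6
A_2→A_3: (-2)(0) − (-1)(-3) = -3
A_3→A_1: (-1)(-3) − (-4)(0) = 3
Σ = 6
Area = |Σ|/2 = 3.
Net area = 48 − 3 = 45.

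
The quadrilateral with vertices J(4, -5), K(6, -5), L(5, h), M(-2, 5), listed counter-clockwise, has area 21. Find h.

-1

Write out the shoelace sum; only the two edges meeting at L involve h:
2·Area = [(6·h − 5·(-5)) + (5·5 − (-2)·h)] + 0
       = 8·h + 50 = 42
⇒ h = -1.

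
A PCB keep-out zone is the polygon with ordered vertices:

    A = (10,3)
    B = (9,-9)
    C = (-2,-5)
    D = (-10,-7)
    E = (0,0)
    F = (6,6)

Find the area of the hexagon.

Σ = (-117) + (-63) + (-36) + (0) + (0) + (-42) = -258
Area = |Σ|/2 = 129.

129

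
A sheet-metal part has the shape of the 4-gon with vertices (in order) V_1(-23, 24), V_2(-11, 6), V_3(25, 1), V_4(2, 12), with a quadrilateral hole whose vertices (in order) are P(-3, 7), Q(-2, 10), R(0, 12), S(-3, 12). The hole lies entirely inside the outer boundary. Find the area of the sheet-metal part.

288

Outer boundary:
Apply the shoelace (surveyor's) formula: 2A = Σ (x_i·y_{i+1} − x_{i+1}·y_i), indices taken mod 4.
Σ = (126) + (-161) + (298) + (324) = 587
Area = |Σ|/2 = 293.5.
Hole:
P→Q: (-3)(10) − (-2)(7) = -16
Q→R: (-2)(12) − (0)(10) = -24
R→S: (0)(12) − (-3)(12) = 36
S→P: (-3)(7) − (-3)(12) = 15
Σ = 11
Area = |Σ|/2 = 5.5.
Net area = 293.5 − 5.5 = 288.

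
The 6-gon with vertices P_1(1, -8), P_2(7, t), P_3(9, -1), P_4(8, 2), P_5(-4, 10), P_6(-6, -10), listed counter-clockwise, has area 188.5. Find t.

Write out the shoelace sum; only the two edges meeting at P_2 involve t:
2·Area = [(1·t − 7·(-8)) + (7·(-1) − 9·t)] + 272
       = -8·t + 321 = 377
⇒ t = -7.

-7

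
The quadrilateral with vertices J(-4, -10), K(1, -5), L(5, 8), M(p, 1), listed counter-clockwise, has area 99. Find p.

-7

The doubled signed area Σ (x_i y_{i+1} − x_{i+1} y_i) is linear in p.
With p=0 it equals 72; the coefficient of p is -18 (from the two edges through M).
So -18·p + 72 = 2·99 = 198 ⇒ p = -7.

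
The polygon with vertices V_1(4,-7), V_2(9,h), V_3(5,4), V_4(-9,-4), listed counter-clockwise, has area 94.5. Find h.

5

The doubled signed area Σ (x_i y_{i+1} − x_{i+1} y_i) is linear in h.
With h=0 it equals 194; the coefficient of h is -1 (from the two edges through V_2).
So -1·h + 194 = 2·94.5 = 189 ⇒ h = 5.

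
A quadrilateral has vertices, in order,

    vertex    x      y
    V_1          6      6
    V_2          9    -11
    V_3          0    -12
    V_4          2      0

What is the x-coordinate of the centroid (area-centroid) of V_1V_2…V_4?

4.5625

Apply the surveyor's formula. First the cross-terms c_i = x_i·y_{i+1} − x_{i+1}·y_i:
  -120, -108, 24, 12  ⇒  2A = -192, A = -96.
Then Σ (x_i + x_{i+1})·c_i = -2628, so x̄ = -2628 / (6·(-96)) = 4.5625.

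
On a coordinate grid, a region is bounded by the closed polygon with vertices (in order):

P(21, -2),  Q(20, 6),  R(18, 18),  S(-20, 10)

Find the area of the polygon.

Apply the shoelace formula: 2A = Σ (x_i·y_{i+1} − x_{i+1}·y_i), indices taken mod 4.
Cross-terms: 166, 252, 540, -170  ⇒  Σ = 788
Area = |Σ|/2 = 394.

394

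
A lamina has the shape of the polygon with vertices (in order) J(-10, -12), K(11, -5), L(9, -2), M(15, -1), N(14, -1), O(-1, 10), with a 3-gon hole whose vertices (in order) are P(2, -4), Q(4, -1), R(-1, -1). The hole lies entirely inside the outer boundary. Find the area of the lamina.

230.5

Outer boundary:
Σ = (182) + (23) + (21) + (-1) + (139) + (112) = 476
Area = |Σ|/2 = 238.
Hole:
Σ = (14) + (-5) + (6) = 15
Area = |Σ|/2 = 7.5.
Net area = 238 − 7.5 = 230.5.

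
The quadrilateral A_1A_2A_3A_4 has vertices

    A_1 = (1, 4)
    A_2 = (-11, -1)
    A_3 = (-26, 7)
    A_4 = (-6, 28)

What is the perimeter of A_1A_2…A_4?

|A_1A_2| = √((-12)² + (-5)²) = √169 = 13
|A_2A_3| = √((-15)² + (8)²) = √289 = 17
|A_3A_4| = √((20)² + (21)²) = √841 = 29
|A_4A_1| = √((7)² + (-24)²) = √625 = 25
Perimeter = 13 + 17 + 29 + 25 = 84.

84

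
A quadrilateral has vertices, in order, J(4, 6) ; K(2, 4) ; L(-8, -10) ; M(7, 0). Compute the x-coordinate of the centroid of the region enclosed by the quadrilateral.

43/48

Apply the shoelace formula. First the cross-terms c_i = x_i·y_{i+1} − x_{i+1}·y_i:
  4, 12, 70, 42  ⇒  2A = 128, A = 64.
Then Σ (x_i + x_{i+1})·c_i = 344, so x̄ = 344 / (6·64) = 43/48.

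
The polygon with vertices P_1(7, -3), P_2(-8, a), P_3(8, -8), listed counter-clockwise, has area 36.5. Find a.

Write out the shoelace sum; only the two edges meeting at P_2 involve a:
2·Area = [(7·a − (-8)·(-3)) + ((-8)·(-8) − 8·a)] + 32
       = -1·a + 72 = 73
⇒ a = -1.

-1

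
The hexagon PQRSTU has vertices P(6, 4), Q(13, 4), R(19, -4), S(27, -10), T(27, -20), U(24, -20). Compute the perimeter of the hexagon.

70

|PQ| = √((7)² + (0)²) = √49 = 7
|QR| = √((6)² + (-8)²) = √100 = 10
|RS| = √((8)² + (-6)²) = √100 = 10
|ST| = √((0)² + (-10)²) = √100 = 10
|TU| = √((-3)² + (0)²) = √9 = 3
|UP| = √((-18)² + (24)²) = √900 = 30
Perimeter = 7 + 10 + 10 + 10 + 3 + 30 = 70.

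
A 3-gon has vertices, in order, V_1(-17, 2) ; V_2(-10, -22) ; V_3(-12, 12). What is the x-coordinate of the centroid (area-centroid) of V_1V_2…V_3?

-13

Apply Gauss's area formula. First the cross-terms c_i = x_i·y_{i+1} − x_{i+1}·y_i:
  394, -384, 180  ⇒  2A = 190, A = 95.
Then Σ (x_i + x_{i+1})·c_i = -7410, so x̄ = -7410 / (6·95) = -13.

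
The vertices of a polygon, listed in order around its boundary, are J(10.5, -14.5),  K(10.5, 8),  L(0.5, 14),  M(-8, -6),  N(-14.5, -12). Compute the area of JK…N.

416.75

Apply the shoelace (surveyor's) formula: 2A = Σ (x_i·y_{i+1} − x_{i+1}·y_i), indices taken mod 5.
Σ = (236.25) + (143) + (109) + (9) + (336.25) = 833.5
Area = |Σ|/2 = 416.75.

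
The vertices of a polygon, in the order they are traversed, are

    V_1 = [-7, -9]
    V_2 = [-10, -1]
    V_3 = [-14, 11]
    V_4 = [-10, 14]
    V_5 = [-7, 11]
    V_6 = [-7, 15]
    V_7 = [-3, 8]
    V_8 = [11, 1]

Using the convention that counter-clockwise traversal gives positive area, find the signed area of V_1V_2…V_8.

Apply the shoelace formula: 2A = Σ (x_i·y_{i+1} − x_{i+1}·y_i), indices taken mod 8.
Σ = (-83) + (-124) + (-86) + (-12) + (-28) + (-11) + (-91) + (-92) = -527
Signed area = Σ/2 = -263.5 (negative ⇒ clockwise traversal).

-263.5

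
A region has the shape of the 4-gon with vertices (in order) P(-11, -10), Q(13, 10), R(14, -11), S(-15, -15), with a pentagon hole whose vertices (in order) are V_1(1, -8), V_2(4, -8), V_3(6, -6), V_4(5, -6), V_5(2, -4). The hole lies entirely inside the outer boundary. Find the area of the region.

315.5

Outer boundary:
Apply the surveyor's formula: 2A = Σ (x_i·y_{i+1} − x_{i+1}·y_i), indices taken mod 4.
Cross-terms: 20, -283, -375, -15  ⇒  Σ = -653
Area = |Σ|/2 = 326.5.
Hole:
Cross-terms: 24, 24, -6, -8, -12  ⇒  Σ = 22
Area = |Σ|/2 = 11.
Net area = 326.5 − 11 = 315.5.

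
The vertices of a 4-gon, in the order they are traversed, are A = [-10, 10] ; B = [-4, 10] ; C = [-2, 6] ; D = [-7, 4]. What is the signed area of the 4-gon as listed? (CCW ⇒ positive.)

Apply the surveyor's formula: 2A = Σ (x_i·y_{i+1} − x_{i+1}·y_i), indices taken mod 4.
Cross-terms: -60, -4, 34, -30  ⇒  Σ = -60
Signed area = Σ/2 = -30 (negative ⇒ clockwise traversal).

-30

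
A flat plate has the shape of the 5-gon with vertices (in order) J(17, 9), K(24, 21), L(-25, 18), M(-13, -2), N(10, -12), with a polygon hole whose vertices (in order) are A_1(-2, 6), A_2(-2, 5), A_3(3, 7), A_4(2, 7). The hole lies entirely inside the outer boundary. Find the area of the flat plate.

Outer boundary:
Apply the shoelace (surveyor's) formula: 2A = Σ (x_i·y_{i+1} − x_{i+1}·y_i), indices taken mod 5.
J→K: (17)(21) − (24)(9) = 141
K→L: (24)(18) − (-25)(21) = 957
L→M: (-25)(-2) − (-13)(18) = 284
M→N: (-13)(-12) − (10)(-2) = 176
N→J: (10)(9) − (17)(-12) = 294
Σ = 1852
Area = |Σ|/2 = 926.
Hole:
Apply the surveyor's formula: 2A = Σ (x_i·y_{i+1} − x_{i+1}·y_i), indices taken mod 4.
Σ = (2) + (-29) + (7) + (26) = 6
Area = |Σ|/2 = 3.
Net area = 926 − 3 = 923.

923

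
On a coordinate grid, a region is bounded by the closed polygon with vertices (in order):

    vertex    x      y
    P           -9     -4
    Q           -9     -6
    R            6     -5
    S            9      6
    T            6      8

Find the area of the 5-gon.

Apply the shoelace formula: 2A = Σ (x_i·y_{i+1} − x_{i+1}·y_i), indices taken mod 5.
Σ = (18) + (81) + (81) + (36) + (48) = 264
Area = |Σ|/2 = 132.

132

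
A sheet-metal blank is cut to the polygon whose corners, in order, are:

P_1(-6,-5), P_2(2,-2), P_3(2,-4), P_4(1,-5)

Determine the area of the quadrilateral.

Apply the surveyor's formula: 2A = Σ (x_i·y_{i+1} − x_{i+1}·y_i), indices taken mod 4.
Σ = (22) + (-4) + (-6) + (-35) = -23
Area = |Σ|/2 = 11.5.

11.5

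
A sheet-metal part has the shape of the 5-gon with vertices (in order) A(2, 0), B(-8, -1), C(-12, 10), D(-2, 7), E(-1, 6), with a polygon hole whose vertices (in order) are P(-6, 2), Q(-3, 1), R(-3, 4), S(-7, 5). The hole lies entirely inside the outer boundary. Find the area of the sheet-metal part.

Outer boundary:
Apply Gauss's area formula: 2A = Σ (x_i·y_{i+1} − x_{i+1}·y_i), indices taken mod 5.
Σ = (-2) + (-92) + (-64) + (-5) + (-12) = -175
Area = |Σ|/2 = 87.5.
Hole:
Apply the shoelace (surveyor's) formula: 2A = Σ (x_i·y_{i+1} − x_{i+1}·y_i), indices taken mod 4.
Σ = (0) + (-9) + (13) + (16) = 20
Area = |Σ|/2 = 10.
Net area = 87.5 − 10 = 77.5.

77.5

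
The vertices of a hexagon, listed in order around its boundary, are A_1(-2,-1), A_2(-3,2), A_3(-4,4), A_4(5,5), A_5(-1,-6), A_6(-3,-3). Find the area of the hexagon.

Apply the surveyor's formula: 2A = Σ (x_i·y_{i+1} − x_{i+1}·y_i), indices taken mod 6.
Cross-terms: -7, -4, -40, -25, -15, -3  ⇒  Σ = -94
Area = |Σ|/2 = 47.

47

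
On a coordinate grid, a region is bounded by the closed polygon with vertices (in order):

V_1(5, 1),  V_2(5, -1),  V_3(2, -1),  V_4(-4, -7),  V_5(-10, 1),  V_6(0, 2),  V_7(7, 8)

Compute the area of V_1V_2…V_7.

86

Apply the surveyor's formula: 2A = Σ (x_i·y_{i+1} − x_{i+1}·y_i), indices taken mod 7.
Cross-terms: -10, -3, -18, -74, -20, -14, -33  ⇒  Σ = -172
Area = |Σ|/2 = 86.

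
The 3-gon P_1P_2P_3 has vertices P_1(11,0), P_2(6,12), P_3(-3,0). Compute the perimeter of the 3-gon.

42

|P_1P_2| = √((-5)² + (12)²) = √169 = 13
|P_2P_3| = √((-9)² + (-12)²) = √225 = 15
|P_3P_1| = √((14)² + (0)²) = √196 = 14
Perimeter = 13 + 15 + 14 = 42.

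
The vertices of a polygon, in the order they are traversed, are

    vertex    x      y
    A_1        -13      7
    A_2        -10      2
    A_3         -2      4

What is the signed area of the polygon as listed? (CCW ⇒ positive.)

23

Apply the surveyor's formula: 2A = Σ (x_i·y_{i+1} − x_{i+1}·y_i), indices taken mod 3.
Σ = (44) + (-36) + (38) = 46
Signed area = Σ/2 = 23 (positive ⇒ counter-clockwise traversal).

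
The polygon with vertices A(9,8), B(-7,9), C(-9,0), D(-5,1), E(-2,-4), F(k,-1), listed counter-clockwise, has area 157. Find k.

6

Write out the shoelace sum; only the two edges meeting at F involve k:
2·Area = [((-2)·(-1) − k·(-4)) + (k·8 − 9·(-1))] + 231
       = 12·k + 242 = 314
⇒ k = 6.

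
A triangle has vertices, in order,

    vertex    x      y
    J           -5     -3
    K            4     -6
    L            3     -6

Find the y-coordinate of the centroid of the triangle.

-5

Apply the shoelace (surveyor's) formula. First the cross-terms c_i = x_i·y_{i+1} − x_{i+1}·y_i:
  42, -6, -39  ⇒  2A = -3, A = -1.5.
Then Σ (y_i + y_{i+1})·c_i = 45, so ȳ = 45 / (6·(-1.5)) = -5.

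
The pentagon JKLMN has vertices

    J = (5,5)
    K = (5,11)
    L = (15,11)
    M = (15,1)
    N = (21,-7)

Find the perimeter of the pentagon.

|JK| = √((0)² + (6)²) = √36 = 6
|KL| = √((10)² + (0)²) = √100 = 10
|LM| = √((0)² + (-10)²) = √100 = 10
|MN| = √((6)² + (-8)²) = √100 = 10
|NJ| = √((-16)² + (12)²) = √400 = 20
Perimeter = 6 + 10 + 10 + 10 + 20 = 56.

56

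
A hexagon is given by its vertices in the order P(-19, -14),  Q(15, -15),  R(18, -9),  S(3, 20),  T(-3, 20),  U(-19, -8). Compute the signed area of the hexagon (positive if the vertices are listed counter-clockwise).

827.5

Apply the shoelace formula: 2A = Σ (x_i·y_{i+1} − x_{i+1}·y_i), indices taken mod 6.
Σ = (495) + (135) + (387) + (120) + (404) + (114) = 1655
Signed area = Σ/2 = 827.5 (positive ⇒ counter-clockwise traversal).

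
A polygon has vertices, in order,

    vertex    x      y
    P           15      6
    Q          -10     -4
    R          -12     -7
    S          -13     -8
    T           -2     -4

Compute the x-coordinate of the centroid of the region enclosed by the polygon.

Apply Gauss's area formula. First the cross-terms c_i = x_i·y_{i+1} − x_{i+1}·y_i:
  0, 22, 5, 36, 48  ⇒  2A = 111, A = 55.5.
Then Σ (x_i + x_{i+1})·c_i = -525, so x̄ = -525 / (6·55.5) = -175/111.

-175/111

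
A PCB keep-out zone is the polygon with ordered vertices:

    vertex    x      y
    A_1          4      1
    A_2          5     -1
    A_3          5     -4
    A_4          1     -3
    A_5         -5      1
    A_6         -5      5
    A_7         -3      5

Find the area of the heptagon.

Σ = (-9) + (-15) + (-11) + (-14) + (-20) + (-10) + (-23) = -102
Area = |Σ|/2 = 51.

51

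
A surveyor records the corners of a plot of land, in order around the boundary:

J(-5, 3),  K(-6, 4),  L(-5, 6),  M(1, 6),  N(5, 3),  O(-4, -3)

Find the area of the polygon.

Apply the surveyor's formula: 2A = Σ (x_i·y_{i+1} − x_{i+1}·y_i), indices taken mod 6.
Cross-terms: -2, -16, -36, -27, -3, -27  ⇒  Σ = -111
Area = |Σ|/2 = 55.5.

55.5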